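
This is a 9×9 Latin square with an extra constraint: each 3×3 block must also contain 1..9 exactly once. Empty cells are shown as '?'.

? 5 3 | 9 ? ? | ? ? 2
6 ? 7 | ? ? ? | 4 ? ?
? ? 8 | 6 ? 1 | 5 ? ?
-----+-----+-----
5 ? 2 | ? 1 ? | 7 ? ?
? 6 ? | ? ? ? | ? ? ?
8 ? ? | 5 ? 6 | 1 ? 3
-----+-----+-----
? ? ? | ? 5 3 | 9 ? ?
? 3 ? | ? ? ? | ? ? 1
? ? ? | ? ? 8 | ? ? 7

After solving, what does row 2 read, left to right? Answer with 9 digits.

r3c9 = 9: row 3 has {1,5,6,8}; col 9 has {1,2,3,7}; box has {2,4,5} → only 9 remains.
r2c9 = 8: row 2 has {4,6,7}; col 9 has {1,2,3,7,9}; box has {2,4,5,9} → only 8 remains.
r1c7 = 6: row 1 has {2,3,5,9}; col 7 has {1,4,5,7,9}; box has {2,4,5,8,9} → only 6 remains.
r1c5 = 8: in row 1, 8 can only go here (every other open cell in that row sees an 8).
r2c6 = 5: in row 2, 5 can only go here (every other open cell in that row sees a 5).
r2c2 = 9: in row 2, 9 can only go here (every other open cell in that row sees a 9).
r4c2 = 4: row 4 has {1,2,5,7}; col 2 has {3,5,6,9}; box has {2,5,6,8} → only 4 remains.
r4c6 = 9: row 4 has {1,2,4,5,7}; col 6 has {1,3,5,6,8}; box has {1,5,6} → only 9 remains.
r4c9 = 6: row 4 has {1,2,4,5,7,9}; col 9 has {1,2,3,7,8,9}; box has {1,3,7} → only 6 remains.
r6c2 = 7: row 6 has {1,3,5,6,8}; col 2 has {3,4,5,6,9}; box has {2,4,5,6,8} → only 7 remains.
r6c3 = 9: row 6 has {1,3,5,6,7,8}; col 3 has {2,3,7,8}; box has {2,4,5,6,7,8} → only 9 remains.
r7c9 = 4: row 7 has {3,5,9}; col 9 has {1,2,3,6,7,8,9}; box has {1,7,9} → only 4 remains.
r3c2 = 2: row 3 has {1,5,6,8,9}; col 2 has {3,4,5,6,7,9}; box has {3,5,6,7,8,9} → only 2 remains.
r4c8 = 8: row 4 has {1,2,4,5,6,7,9}; col 8 has {}; box has {1,3,6,7} → only 8 remains.
r5c3 = 1: row 5 has {6}; col 3 has {2,3,7,8,9}; box has {2,4,5,6,7,8,9} → only 1 remains.
r5c7 = 2: row 5 has {1,6}; col 7 has {1,4,5,6,7,9}; box has {1,3,6,7,8} → only 2 remains.
r5c9 = 5: row 5 has {1,2,6}; col 9 has {1,2,3,4,6,7,8,9}; box has {1,2,3,6,7,8} → only 5 remains.
r6c8 = 4: row 6 has {1,3,5,6,7,8,9}; col 8 has {8}; box has {1,2,3,5,6,7,8} → only 4 remains.
r7c3 = 6: row 7 has {3,4,5,9}; col 3 has {1,2,3,7,8,9}; box has {3} → only 6 remains.
r7c8 = 2: row 7 has {3,4,5,6,9}; col 8 has {4,8}; box has {1,4,7,9} → only 2 remains.
r8c7 = 8: row 8 has {1,3}; col 7 has {1,2,4,5,6,7,9}; box has {1,2,4,7,9} → only 8 remains.
r9c2 = 1: row 9 has {7,8}; col 2 has {2,3,4,5,6,7,9}; box has {3,6} → only 1 remains.
r9c7 = 3: row 9 has {1,7,8}; col 7 has {1,2,4,5,6,7,8,9}; box has {1,2,4,7,8,9} → only 3 remains.
r3c1 = 4: row 3 has {1,2,5,6,8,9}; col 1 has {5,6,8}; box has {2,3,5,6,7,8,9} → only 4 remains.
r4c4 = 3: row 4 has {1,2,4,5,6,7,8,9}; col 4 has {5,6,9}; box has {1,5,6,9} → only 3 remains.
r5c1 = 3: row 5 has {1,2,5,6}; col 1 has {4,5,6,8}; box has {1,2,4,5,6,7,8,9} → only 3 remains.
r5c8 = 9: row 5 has {1,2,3,5,6}; col 8 has {2,4,8}; box has {1,2,3,4,5,6,7,8} → only 9 remains.
r6c5 = 2: row 6 has {1,3,4,5,6,7,8,9}; col 5 has {1,5,8}; box has {1,3,5,6,9} → only 2 remains.
r7c1 = 7: row 7 has {2,3,4,5,6,9}; col 1 has {3,4,5,6,8}; box has {1,3,6} → only 7 remains.
r7c2 = 8: row 7 has {2,3,4,5,6,7,9}; col 2 has {1,2,3,4,5,6,7,9}; box has {1,3,6,7} → only 8 remains.
r7c4 = 1: row 7 has {2,3,4,5,6,7,8,9}; col 4 has {3,5,6,9}; box has {3,5,8} → only 1 remains.
r1c1 = 1: row 1 has {2,3,5,6,8,9}; col 1 has {3,4,5,6,7,8}; box has {2,3,4,5,6,7,8,9} → only 1 remains.
r1c8 = 7: row 1 has {1,2,3,5,6,8,9}; col 8 has {2,4,8,9}; box has {2,4,5,6,8,9} → only 7 remains.
r2c4 = 2: row 2 has {4,5,6,7,8,9}; col 4 has {1,3,5,6,9}; box has {1,5,6,8,9} → only 2 remains.
r2c5 = 3: row 2 has {2,4,5,6,7,8,9}; col 5 has {1,2,5,8}; box has {1,2,5,6,8,9} → only 3 remains.
r2c8 = 1: row 2 has {2,3,4,5,6,7,8,9}; col 8 has {2,4,7,8,9}; box has {2,4,5,6,7,8,9} → only 1 remains.

697235418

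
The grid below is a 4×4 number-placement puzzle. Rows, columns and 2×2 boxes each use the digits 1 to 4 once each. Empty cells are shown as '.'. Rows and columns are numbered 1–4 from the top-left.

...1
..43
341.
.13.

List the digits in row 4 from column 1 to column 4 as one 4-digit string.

2134

R1C3 = 2: row 1 has {1}; col 3 has {1,3,4}; box has {1,3,4} → only 2 remains.
R2C2 = 2: row 2 has {3,4}; col 2 has {1,4}; box has {} → only 2 remains.
R3C4 = 2: row 3 has {1,3,4}; col 4 has {1,3}; box has {1,3} → only 2 remains.
R4C1 = 2: row 4 has {1,3}; col 1 has {3}; box has {1,3,4} → only 2 remains.
R4C4 = 4: row 4 has {1,2,3}; col 4 has {1,2,3}; box has {1,2,3} → only 4 remains.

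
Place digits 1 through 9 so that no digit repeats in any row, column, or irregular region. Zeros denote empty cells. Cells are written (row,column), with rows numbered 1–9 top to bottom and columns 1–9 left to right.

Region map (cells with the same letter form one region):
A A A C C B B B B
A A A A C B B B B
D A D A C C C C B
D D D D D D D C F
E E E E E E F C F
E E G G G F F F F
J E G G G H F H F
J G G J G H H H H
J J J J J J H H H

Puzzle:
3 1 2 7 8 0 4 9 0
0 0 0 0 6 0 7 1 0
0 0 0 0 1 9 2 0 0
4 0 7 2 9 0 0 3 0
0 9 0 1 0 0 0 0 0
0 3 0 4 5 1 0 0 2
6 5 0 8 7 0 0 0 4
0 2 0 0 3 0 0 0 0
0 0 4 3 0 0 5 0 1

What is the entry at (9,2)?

(7,8) = 2: row 7 has {4,5,6,7,8}; col 8 has {1,3,9}; region has {1,5} → only 2 remains.
(9,5) = 2: row 9 has {1,3,4,5}; col 5 has {1,3,5,6,7,8,9}; region has {3,4,6} → only 2 remains.
(5,5) = 4: row 5 has {1,9}; col 5 has {1,2,3,5,6,7,8,9}; region has {1,3,5,9} → only 4 remains.
(5,8) = 5: row 5 has {1,4,9}; col 8 has {1,2,3,9}; region has {1,2,3,6,7,8,9} → only 5 remains.
(7,6) = 3: row 7 has {2,4,5,6,7,8}; col 6 has {1,9}; region has {1,2,5} → only 3 remains.
(7,7) = 9: row 7 has {2,3,4,5,6,7,8}; col 7 has {2,4,5,7}; region has {1,2,4} → only 9 remains.
(3,8) = 4: row 3 has {1,2,9}; col 8 has {1,2,3,5,9}; region has {1,2,3,5,6,7,8,9} → only 4 remains.
(7,3) = 1: row 7 has {2,3,4,5,6,7,8,9}; col 3 has {2,4,7}; region has {2,3,4,5,7,8} → only 1 remains.
(2,6) = 2: in row 2, 2 can only go here (every other open cell in that row sees a 2).
(2,9) = 3: in row 2, 3 can only go here (every other open cell in that row sees a 3).
(2,2) = 4: in row 2, 4 can only go here (every other open cell in that row sees a 4).
(3,3) = 3: in row 3, 3 can only go here (every other open cell in that row sees a 3).
(3,2) = 7: in row 3, 7 can only go here (every other open cell in that row sees a 7).
(9,2) = 8: row 9 has {1,2,3,4,5}; col 2 has {1,2,3,4,5,7,9}; region has {2,3,4,6} → only 8 remains.

8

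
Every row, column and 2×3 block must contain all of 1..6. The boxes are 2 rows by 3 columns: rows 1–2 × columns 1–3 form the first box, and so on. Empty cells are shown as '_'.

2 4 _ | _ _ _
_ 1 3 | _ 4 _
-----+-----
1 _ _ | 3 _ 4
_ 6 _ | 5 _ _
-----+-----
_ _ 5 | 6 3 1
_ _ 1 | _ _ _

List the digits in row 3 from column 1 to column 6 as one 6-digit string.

row 1, column 3 = 6: row 1 has {2,4}; col 3 has {1,3,5}; box has {1,2,3,4} → only 6 remains.
row 1, column 4 = 1: row 1 has {2,4,6}; col 4 has {3,5,6}; box has {4} → only 1 remains.
row 1, column 5 = 5: row 1 has {1,2,4,6}; col 5 has {3,4}; box has {1,4} → only 5 remains.
row 1, column 6 = 3: row 1 has {1,2,4,5,6}; col 6 has {1,4}; box has {1,4,5} → only 3 remains.
row 2, column 1 = 5: row 2 has {1,3,4}; col 1 has {1,2}; box has {1,2,3,4,6} → only 5 remains.
row 2, column 4 = 2: row 2 has {1,3,4,5}; col 4 has {1,3,5,6}; box has {1,3,4,5} → only 2 remains.
row 2, column 6 = 6: row 2 has {1,2,3,4,5}; col 6 has {1,3,4}; box has {1,2,3,4,5} → only 6 remains.
row 3, column 3 = 2: row 3 has {1,3,4}; col 3 has {1,3,5,6}; box has {1,6} → only 2 remains.
row 3, column 5 = 6: row 3 has {1,2,3,4}; col 5 has {3,4,5}; box has {3,4,5} → only 6 remains.
row 4, column 3 = 4: row 4 has {5,6}; col 3 has {1,2,3,5,6}; box has {1,2,6} → only 4 remains.
row 4, column 6 = 2: row 4 has {4,5,6}; col 6 has {1,3,4,6}; box has {3,4,5,6} → only 2 remains.
row 5, column 1 = 4: row 5 has {1,3,5,6}; col 1 has {1,2,5}; box has {1,5} → only 4 remains.
row 5, column 2 = 2: row 5 has {1,3,4,5,6}; col 2 has {1,4,6}; box has {1,4,5} → only 2 remains.
row 6, column 2 = 3: row 6 has {1}; col 2 has {1,2,4,6}; box has {1,2,4,5} → only 3 remains.
row 6, column 4 = 4: row 6 has {1,3}; col 4 has {1,2,3,5,6}; box has {1,3,6} → only 4 remains.
row 6, column 5 = 2: row 6 has {1,3,4}; col 5 has {3,4,5,6}; box has {1,3,4,6} → only 2 remains.
row 6, column 6 = 5: row 6 has {1,2,3,4}; col 6 has {1,2,3,4,6}; box has {1,2,3,4,6} → only 5 remains.
row 3, column 2 = 5: row 3 has {1,2,3,4,6}; col 2 has {1,2,3,4,6}; box has {1,2,4,6} → only 5 remains.

152364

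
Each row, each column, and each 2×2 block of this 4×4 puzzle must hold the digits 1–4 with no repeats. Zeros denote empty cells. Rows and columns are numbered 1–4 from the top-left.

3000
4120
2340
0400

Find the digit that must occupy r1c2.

r1c2 = 2: row 1 has {3}; col 2 has {1,3,4}; box has {1,3,4} → only 2 remains.

2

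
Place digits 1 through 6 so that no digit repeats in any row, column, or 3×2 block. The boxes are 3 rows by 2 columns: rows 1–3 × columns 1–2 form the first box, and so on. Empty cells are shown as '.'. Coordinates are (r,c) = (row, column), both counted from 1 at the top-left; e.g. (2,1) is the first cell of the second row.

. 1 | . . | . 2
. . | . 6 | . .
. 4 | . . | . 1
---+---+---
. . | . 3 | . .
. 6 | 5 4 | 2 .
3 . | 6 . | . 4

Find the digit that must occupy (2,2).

3

(1,4) = 5: row 1 has {1,2}; col 4 has {3,4,6}; box has {6} → only 5 remains.
(3,4) = 2: row 3 has {1,4}; col 4 has {3,4,5,6}; box has {5,6} → only 2 remains.
(5,1) = 1: row 5 has {2,4,5,6}; col 1 has {3}; box has {3,6} → only 1 remains.
(5,6) = 3: row 5 has {1,2,4,5,6}; col 6 has {1,2,4}; box has {2,4} → only 3 remains.
(6,4) = 1: row 6 has {3,4,6}; col 4 has {2,3,4,5,6}; box has {3,4,5,6} → only 1 remains.
(6,5) = 5: row 6 has {1,3,4,6}; col 5 has {2}; box has {2,3,4} → only 5 remains.
(1,1) = 6: row 1 has {1,2,5}; col 1 has {1,3}; box has {1,4} → only 6 remains.
(2,6) = 5: row 2 has {6}; col 6 has {1,2,3,4}; box has {1,2} → only 5 remains.
(3,1) = 5: row 3 has {1,2,4}; col 1 has {1,3,6}; box has {1,4,6} → only 5 remains.
(3,3) = 3: row 3 has {1,2,4,5}; col 3 has {5,6}; box has {2,5,6} → only 3 remains.
(3,5) = 6: row 3 has {1,2,3,4,5}; col 5 has {2,5}; box has {1,2,5} → only 6 remains.
(4,3) = 2: row 4 has {3}; col 3 has {3,5,6}; box has {1,3,4,5,6} → only 2 remains.
(4,5) = 1: row 4 has {2,3}; col 5 has {2,5,6}; box has {2,3,4,5} → only 1 remains.
(4,6) = 6: row 4 has {1,2,3}; col 6 has {1,2,3,4,5}; box has {1,2,3,4,5} → only 6 remains.
(6,2) = 2: row 6 has {1,3,4,5,6}; col 2 has {1,4,6}; box has {1,3,6} → only 2 remains.
(1,3) = 4: row 1 has {1,2,5,6}; col 3 has {2,3,5,6}; box has {2,3,5,6} → only 4 remains.
(1,5) = 3: row 1 has {1,2,4,5,6}; col 5 has {1,2,5,6}; box has {1,2,5,6} → only 3 remains.
(2,1) = 2: row 2 has {5,6}; col 1 has {1,3,5,6}; box has {1,4,5,6} → only 2 remains.
(2,2) = 3: row 2 has {2,5,6}; col 2 has {1,2,4,6}; box has {1,2,4,5,6} → only 3 remains.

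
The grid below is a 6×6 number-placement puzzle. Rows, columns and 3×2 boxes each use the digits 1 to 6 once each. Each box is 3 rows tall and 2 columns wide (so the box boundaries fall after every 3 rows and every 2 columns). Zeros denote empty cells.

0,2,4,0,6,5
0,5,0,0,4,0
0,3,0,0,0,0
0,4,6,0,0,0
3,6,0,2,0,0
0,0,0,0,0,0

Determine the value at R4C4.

5

R1C1 = 1: row 1 has {2,4,5,6}; col 1 has {3}; box has {2,3,5} → only 1 remains.
R1C4 = 3: row 1 has {1,2,4,5,6}; col 4 has {2}; box has {4} → only 3 remains.
R2C1 = 6: row 2 has {4,5}; col 1 has {1,3}; box has {1,2,3,5} → only 6 remains.
R2C4 = 1: row 2 has {4,5,6}; col 4 has {2,3}; box has {3,4} → only 1 remains.
R3C1 = 4: row 3 has {3}; col 1 has {1,3,6}; box has {1,2,3,5,6} → only 4 remains.
R4C4 = 5: row 4 has {4,6}; col 4 has {1,2,3}; box has {2,6} → only 5 remains.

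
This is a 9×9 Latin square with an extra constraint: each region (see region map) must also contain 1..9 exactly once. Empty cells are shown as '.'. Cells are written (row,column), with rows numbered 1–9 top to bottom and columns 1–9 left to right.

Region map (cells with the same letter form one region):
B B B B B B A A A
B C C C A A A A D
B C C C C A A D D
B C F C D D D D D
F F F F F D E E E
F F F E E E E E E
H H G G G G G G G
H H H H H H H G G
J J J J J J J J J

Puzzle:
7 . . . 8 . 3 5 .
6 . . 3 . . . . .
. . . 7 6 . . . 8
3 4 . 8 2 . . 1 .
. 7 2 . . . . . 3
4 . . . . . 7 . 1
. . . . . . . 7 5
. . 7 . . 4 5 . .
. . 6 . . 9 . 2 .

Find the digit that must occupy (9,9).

(1,9) = 6 (hidden single in row 1).
(3,8) = 3 (hidden single in row 3).
(3,7) = 4 (hidden single in row 3).
(2,9) = 4 (hidden single in row 2).
(9,9) = 7: row 9 has {2,6,9}; col 9 has {1,3,4,5,6,8}; region has {2,6,9} → only 7 remains.

7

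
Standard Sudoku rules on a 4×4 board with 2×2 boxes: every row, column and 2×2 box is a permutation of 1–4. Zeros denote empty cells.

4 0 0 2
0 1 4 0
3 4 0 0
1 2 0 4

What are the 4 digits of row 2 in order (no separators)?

2143

r1c2 = 3 (sole candidate).
r1c3 = 1 (sole candidate).
r2c1 = 2: row 2 has {1,4}; col 1 has {1,3,4}; box has {1,3,4} → only 2 remains.
r2c4 = 3: row 2 has {1,2,4}; col 4 has {2,4}; box has {1,2,4} → only 3 remains.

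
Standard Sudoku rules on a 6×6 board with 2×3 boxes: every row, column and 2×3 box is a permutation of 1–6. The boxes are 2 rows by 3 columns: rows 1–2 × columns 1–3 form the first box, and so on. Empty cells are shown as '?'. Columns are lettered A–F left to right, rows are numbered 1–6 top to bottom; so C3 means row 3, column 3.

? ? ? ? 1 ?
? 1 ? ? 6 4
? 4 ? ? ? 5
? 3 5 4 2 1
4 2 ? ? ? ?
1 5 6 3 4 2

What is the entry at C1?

4

B1 = 6: row 1 has {1}; col 2 has {1,2,3,4,5}; box has {1} → only 6 remains.
F1 = 3: row 1 has {1,6}; col 6 has {1,2,4,5}; box has {1,4,6} → only 3 remains.
D3 = 6: row 3 has {4,5}; col 4 has {3,4}; box has {1,2,4,5} → only 6 remains.
E3 = 3: row 3 has {4,5,6}; col 5 has {1,2,4,6}; box has {1,2,4,5,6} → only 3 remains.
A4 = 6: row 4 has {1,2,3,4,5}; col 1 has {1,4}; box has {3,4,5} → only 6 remains.
C5 = 3: row 5 has {2,4}; col 3 has {5,6}; box has {1,2,4,5,6} → only 3 remains.
E5 = 5: row 5 has {2,3,4}; col 5 has {1,2,3,4,6}; box has {2,3,4} → only 5 remains.
F5 = 6: row 5 has {2,3,4,5}; col 6 has {1,2,3,4,5}; box has {2,3,4,5} → only 6 remains.
C2 = 2: row 2 has {1,4,6}; col 3 has {3,5,6}; box has {1,6} → only 2 remains.
D2 = 5: row 2 has {1,2,4,6}; col 4 has {3,4,6}; box has {1,3,4,6} → only 5 remains.
A3 = 2: row 3 has {3,4,5,6}; col 1 has {1,4,6}; box has {3,4,5,6} → only 2 remains.
C3 = 1: row 3 has {2,3,4,5,6}; col 3 has {2,3,5,6}; box has {2,3,4,5,6} → only 1 remains.
D5 = 1: row 5 has {2,3,4,5,6}; col 4 has {3,4,5,6}; box has {2,3,4,5,6} → only 1 remains.
A1 = 5: row 1 has {1,3,6}; col 1 has {1,2,4,6}; box has {1,2,6} → only 5 remains.
C1 = 4: row 1 has {1,3,5,6}; col 3 has {1,2,3,5,6}; box has {1,2,5,6} → only 4 remains.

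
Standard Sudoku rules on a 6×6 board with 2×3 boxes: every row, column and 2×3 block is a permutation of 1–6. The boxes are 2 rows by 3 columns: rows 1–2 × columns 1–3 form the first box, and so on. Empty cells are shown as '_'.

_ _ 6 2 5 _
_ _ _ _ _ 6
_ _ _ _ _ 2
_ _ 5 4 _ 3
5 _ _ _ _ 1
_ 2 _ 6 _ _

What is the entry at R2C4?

1

R1C6 = 4 (sole candidate).
R5C4 = 3 (sole candidate).
R6C5 = 4 (sole candidate).
R6C6 = 5 (sole candidate).
R2C4 = 1: row 2 has {6}; col 4 has {2,3,4,6}; box has {2,4,5,6} → only 1 remains.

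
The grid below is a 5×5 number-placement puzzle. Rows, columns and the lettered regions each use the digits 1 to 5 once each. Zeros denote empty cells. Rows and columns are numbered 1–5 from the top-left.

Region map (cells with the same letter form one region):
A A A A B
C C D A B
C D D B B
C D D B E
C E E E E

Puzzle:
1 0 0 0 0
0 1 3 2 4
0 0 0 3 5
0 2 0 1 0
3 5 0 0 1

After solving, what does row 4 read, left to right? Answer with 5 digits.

R1C5 = 2: row 1 has {1}; col 5 has {1,4,5}; region has {1,3,4,5} → only 2 remains.
R2C1 = 5: row 2 has {1,2,3,4}; col 1 has {1,3}; region has {1,3} → only 5 remains.
R3C2 = 4: row 3 has {3,5}; col 2 has {1,2,5}; region has {2,3} → only 4 remains.
R3C3 = 1: row 3 has {3,4,5}; col 3 has {3}; region has {2,3,4} → only 1 remains.
R4C1 = 4: row 4 has {1,2}; col 1 has {1,3,5}; region has {1,3,5} → only 4 remains.
R4C3 = 5: row 4 has {1,2,4}; col 3 has {1,3}; region has {1,2,3,4} → only 5 remains.
R4C5 = 3: row 4 has {1,2,4,5}; col 5 has {1,2,4,5}; region has {1,5} → only 3 remains.

42513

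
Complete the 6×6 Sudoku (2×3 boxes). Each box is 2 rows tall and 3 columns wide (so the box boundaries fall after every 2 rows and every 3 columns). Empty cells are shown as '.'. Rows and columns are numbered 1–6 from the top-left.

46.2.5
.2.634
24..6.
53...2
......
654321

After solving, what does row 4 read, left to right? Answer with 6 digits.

row 1, column 5 = 1: row 1 has {2,4,5,6}; col 5 has {2,3,6}; box has {2,3,4,5,6} → only 1 remains.
row 2, column 1 = 1: row 2 has {2,3,4,6}; col 1 has {2,4,5,6}; box has {2,4,6} → only 1 remains.
row 2, column 3 = 5: row 2 has {1,2,3,4,6}; col 3 has {4}; box has {1,2,4,6} → only 5 remains.
row 3, column 3 = 1: row 3 has {2,4,6}; col 3 has {4,5}; box has {2,3,4,5} → only 1 remains.
row 3, column 4 = 5: row 3 has {1,2,4,6}; col 4 has {2,3,6}; box has {2,6} → only 5 remains.
row 3, column 6 = 3: row 3 has {1,2,4,5,6}; col 6 has {1,2,4,5}; box has {2,5,6} → only 3 remains.
row 4, column 3 = 6: row 4 has {2,3,5}; col 3 has {1,4,5}; box has {1,2,3,4,5} → only 6 remains.
row 4, column 5 = 4: row 4 has {2,3,5,6}; col 5 has {1,2,3,6}; box has {2,3,5,6} → only 4 remains.
row 5, column 1 = 3: row 5 has {}; col 1 has {1,2,4,5,6}; box has {4,5,6} → only 3 remains.
row 5, column 2 = 1: row 5 has {3}; col 2 has {2,3,4,5,6}; box has {3,4,5,6} → only 1 remains.
row 5, column 3 = 2: row 5 has {1,3}; col 3 has {1,4,5,6}; box has {1,3,4,5,6} → only 2 remains.
row 5, column 4 = 4: row 5 has {1,2,3}; col 4 has {2,3,5,6}; box has {1,2,3} → only 4 remains.
row 5, column 5 = 5: row 5 has {1,2,3,4}; col 5 has {1,2,3,4,6}; box has {1,2,3,4} → only 5 remains.
row 5, column 6 = 6: row 5 has {1,2,3,4,5}; col 6 has {1,2,3,4,5}; box has {1,2,3,4,5} → only 6 remains.
row 1, column 3 = 3: row 1 has {1,2,4,5,6}; col 3 has {1,2,4,5,6}; box has {1,2,4,5,6} → only 3 remains.
row 4, column 4 = 1: row 4 has {2,3,4,5,6}; col 4 has {2,3,4,5,6}; box has {2,3,4,5,6} → only 1 remains.

536142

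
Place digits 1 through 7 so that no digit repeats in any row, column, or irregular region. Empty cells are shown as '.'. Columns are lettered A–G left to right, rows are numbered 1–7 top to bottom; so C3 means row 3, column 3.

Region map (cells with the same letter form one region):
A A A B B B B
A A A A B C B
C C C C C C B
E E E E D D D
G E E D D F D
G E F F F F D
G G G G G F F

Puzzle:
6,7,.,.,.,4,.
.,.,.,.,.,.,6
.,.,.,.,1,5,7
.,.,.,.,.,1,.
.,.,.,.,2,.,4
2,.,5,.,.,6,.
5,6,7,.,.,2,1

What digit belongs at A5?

1

G6 = 3 (sole candidate).
G4 = 5 (sole candidate).
G1 = 2 (sole candidate).
F2 = 7 (hidden single in row 2).
F5 = 3 (sole candidate).
A5 = 1: row 5 has {2,3,4}; col 1 has {2,5,6}; region has {2,5,6,7} → only 1 remains.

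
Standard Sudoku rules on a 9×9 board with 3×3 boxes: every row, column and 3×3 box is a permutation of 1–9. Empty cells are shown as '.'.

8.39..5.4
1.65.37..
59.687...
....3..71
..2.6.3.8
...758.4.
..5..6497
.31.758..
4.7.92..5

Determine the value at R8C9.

6

R1C6 = 1 (sole candidate).
R3C3 = 4 (sole candidate).
R5C8 = 5 (sole candidate).
R6C3 = 9 (sole candidate).
R7C1 = 2 (sole candidate).
R7C2 = 8 (sole candidate).
R7C5 = 1 (sole candidate).
R8C4 = 4 (sole candidate).
R9C2 = 6 (sole candidate).
R9C7 = 1 (sole candidate).
R9C8 = 3 (sole candidate).
R1C5 = 2 (sole candidate).
R1C8 = 6 (sole candidate).
R2C2 = 2 (sole candidate).
R2C5 = 4 (sole candidate).
R2C8 = 8 (sole candidate).
R2C9 = 9 (sole candidate).
R3C7 = 2 (sole candidate).
R3C8 = 1 (sole candidate).
R3C9 = 3 (sole candidate).
R4C1 = 6 (sole candidate).
R4C3 = 8 (sole candidate).
R4C4 = 2 (sole candidate).
R4C7 = 9 (sole candidate).
R5C1 = 7 (sole candidate).
R5C4 = 1 (sole candidate).
R6C1 = 3 (sole candidate).
R6C2 = 1 (sole candidate).
R6C7 = 6 (sole candidate).
R6C9 = 2 (sole candidate).
R7C4 = 3 (sole candidate).
R8C1 = 9 (sole candidate).
R8C8 = 2 (sole candidate).
R8C9 = 6: row 8 has {1,2,3,4,5,7,8,9}; col 9 has {1,2,3,4,5,7,8,9}; box has {1,2,3,4,5,7,8,9} → only 6 remains.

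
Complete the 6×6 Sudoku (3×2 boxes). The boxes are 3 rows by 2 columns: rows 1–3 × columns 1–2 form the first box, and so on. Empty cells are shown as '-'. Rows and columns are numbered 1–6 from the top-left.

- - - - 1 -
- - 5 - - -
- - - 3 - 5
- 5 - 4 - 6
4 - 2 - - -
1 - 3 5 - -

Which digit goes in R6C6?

R4C3 = 1: row 4 has {4,5,6}; col 3 has {2,3,5}; box has {2,3,4,5} → only 1 remains.
R5C4 = 6: row 5 has {2,4}; col 4 has {3,4,5}; box has {1,2,3,4,5} → only 6 remains.
R1C4 = 2: row 1 has {1}; col 4 has {3,4,5,6}; box has {3,5} → only 2 remains.
R2C4 = 1: row 2 has {5}; col 4 has {2,3,4,5,6}; box has {2,3,5} → only 1 remains.
R5C2 = 3: row 5 has {2,4,6}; col 2 has {5}; box has {1,4,5} → only 3 remains.
R5C5 = 5: row 5 has {2,3,4,6}; col 5 has {1}; box has {6} → only 5 remains.
R5C6 = 1: row 5 has {2,3,4,5,6}; col 6 has {5,6}; box has {5,6} → only 1 remains.
R4C1 = 2: row 4 has {1,4,5,6}; col 1 has {1,4}; box has {1,3,4,5} → only 2 remains.
R4C5 = 3: row 4 has {1,2,4,5,6}; col 5 has {1,5}; box has {1,5,6} → only 3 remains.
R6C2 = 6: row 6 has {1,3,5}; col 2 has {3,5}; box has {1,2,3,4,5} → only 6 remains.
R1C2 = 4: row 1 has {1,2}; col 2 has {3,5,6}; box has {} → only 4 remains.
R1C3 = 6: row 1 has {1,2,4}; col 3 has {1,2,3,5}; box has {1,2,3,5} → only 6 remains.
R1C6 = 3: row 1 has {1,2,4,6}; col 6 has {1,5,6}; box has {1,5} → only 3 remains.
R2C2 = 2: row 2 has {1,5}; col 2 has {3,4,5,6}; box has {4} → only 2 remains.
R2C6 = 4: row 2 has {1,2,5}; col 6 has {1,3,5,6}; box has {1,3,5} → only 4 remains.
R3C1 = 6: row 3 has {3,5}; col 1 has {1,2,4}; box has {2,4} → only 6 remains.
R3C2 = 1: row 3 has {3,5,6}; col 2 has {2,3,4,5,6}; box has {2,4,6} → only 1 remains.
R3C3 = 4: row 3 has {1,3,5,6}; col 3 has {1,2,3,5,6}; box has {1,2,3,5,6} → only 4 remains.
R3C5 = 2: row 3 has {1,3,4,5,6}; col 5 has {1,3,5}; box has {1,3,4,5} → only 2 remains.
R6C5 = 4: row 6 has {1,3,5,6}; col 5 has {1,2,3,5}; box has {1,3,5,6} → only 4 remains.
R6C6 = 2: row 6 has {1,3,4,5,6}; col 6 has {1,3,4,5,6}; box has {1,3,4,5,6} → only 2 remains.

2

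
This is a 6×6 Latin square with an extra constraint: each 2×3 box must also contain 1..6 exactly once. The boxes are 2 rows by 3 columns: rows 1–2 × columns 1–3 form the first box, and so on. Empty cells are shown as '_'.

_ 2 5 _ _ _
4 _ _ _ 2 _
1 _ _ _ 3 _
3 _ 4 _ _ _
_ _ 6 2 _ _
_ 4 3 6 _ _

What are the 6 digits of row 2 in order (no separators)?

R1C1 = 6 (sole candidate).
R2C3 = 1: row 2 has {2,4}; col 3 has {3,4,5,6}; box has {2,4,5,6} → only 1 remains.
R3C3 = 2 (sole candidate).
R5C1 = 5 (sole candidate).
R5C2 = 1 (sole candidate).
R5C5 = 4 (sole candidate).
R5C6 = 3 (sole candidate).
R6C1 = 2 (sole candidate).
R1C5 = 1 (sole candidate).
R1C6 = 4 (sole candidate).
R2C2 = 3: row 2 has {1,2,4}; col 2 has {1,2,4}; box has {1,2,4,5,6} → only 3 remains.
R2C4 = 5: row 2 has {1,2,3,4}; col 4 has {2,6}; box has {1,2,4} → only 5 remains.
R2C6 = 6: row 2 has {1,2,3,4,5}; col 6 has {3,4}; box has {1,2,4,5} → only 6 remains.

431526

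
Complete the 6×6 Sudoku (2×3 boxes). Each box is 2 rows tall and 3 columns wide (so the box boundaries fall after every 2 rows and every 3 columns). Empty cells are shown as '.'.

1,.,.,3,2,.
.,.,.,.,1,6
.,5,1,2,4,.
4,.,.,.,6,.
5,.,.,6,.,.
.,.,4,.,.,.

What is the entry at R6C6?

2

R3C6 = 3 (sole candidate).
R5C5 = 3 (sole candidate).
R6C5 = 5 (sole candidate).
R3C1 = 6 (sole candidate).
R5C3 = 2 (sole candidate).
R6C1 = 3 (sole candidate).
R6C4 = 1 (sole candidate).
R6C6 = 2: row 6 has {1,3,4,5}; col 6 has {3,6}; box has {1,3,5,6} → only 2 remains.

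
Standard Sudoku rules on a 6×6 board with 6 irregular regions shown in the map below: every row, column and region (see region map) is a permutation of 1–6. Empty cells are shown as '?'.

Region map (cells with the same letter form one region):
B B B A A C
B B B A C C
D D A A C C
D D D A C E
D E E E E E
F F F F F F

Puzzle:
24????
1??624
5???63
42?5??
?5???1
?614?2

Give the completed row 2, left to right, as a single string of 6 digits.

row 1, column 6 = 5: row 1 has {2,4}; col 6 has {1,2,3,4}; region has {2,3,4,6} → only 5 remains.
row 2, column 2 = 3: row 2 has {1,2,4,6}; col 2 has {2,4,5,6}; region has {1,2,4} → only 3 remains.
row 2, column 3 = 5: row 2 has {1,2,3,4,6}; col 3 has {1}; region has {1,2,3,4} → only 5 remains.

135624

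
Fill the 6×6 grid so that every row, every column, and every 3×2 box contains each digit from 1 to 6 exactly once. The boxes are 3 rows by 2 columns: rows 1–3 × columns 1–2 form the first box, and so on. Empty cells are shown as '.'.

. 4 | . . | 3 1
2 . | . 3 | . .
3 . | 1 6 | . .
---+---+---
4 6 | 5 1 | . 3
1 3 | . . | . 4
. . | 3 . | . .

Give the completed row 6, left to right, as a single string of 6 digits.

row 1, column 3 = 2: row 1 has {1,3,4}; col 3 has {1,3,5}; box has {1,3,6} → only 2 remains.
row 1, column 4 = 5: row 1 has {1,2,3,4}; col 4 has {1,3,6}; box has {1,2,3,6} → only 5 remains.
row 2, column 3 = 4: row 2 has {2,3}; col 3 has {1,2,3,5}; box has {1,2,3,5,6} → only 4 remains.
row 3, column 2 = 5: row 3 has {1,3,6}; col 2 has {3,4,6}; box has {2,3,4} → only 5 remains.
row 3, column 6 = 2: row 3 has {1,3,5,6}; col 6 has {1,3,4}; box has {1,3} → only 2 remains.
row 4, column 5 = 2: row 4 has {1,3,4,5,6}; col 5 has {3}; box has {3,4} → only 2 remains.
row 5, column 3 = 6: row 5 has {1,3,4}; col 3 has {1,2,3,4,5}; box has {1,3,5} → only 6 remains.
row 5, column 4 = 2: row 5 has {1,3,4,6}; col 4 has {1,3,5,6}; box has {1,3,5,6} → only 2 remains.
row 5, column 5 = 5: row 5 has {1,2,3,4,6}; col 5 has {2,3}; box has {2,3,4} → only 5 remains.
row 6, column 1 = 5: row 6 has {3}; col 1 has {1,2,3,4}; box has {1,3,4,6} → only 5 remains.
row 6, column 2 = 2: row 6 has {3,5}; col 2 has {3,4,5,6}; box has {1,3,4,5,6} → only 2 remains.
row 6, column 4 = 4: row 6 has {2,3,5}; col 4 has {1,2,3,5,6}; box has {1,2,3,5,6} → only 4 remains.
row 6, column 6 = 6: row 6 has {2,3,4,5}; col 6 has {1,2,3,4}; box has {2,3,4,5} → only 6 remains.
row 1, column 1 = 6: row 1 has {1,2,3,4,5}; col 1 has {1,2,3,4,5}; box has {2,3,4,5} → only 6 remains.
row 2, column 2 = 1: row 2 has {2,3,4}; col 2 has {2,3,4,5,6}; box has {2,3,4,5,6} → only 1 remains.
row 2, column 5 = 6: row 2 has {1,2,3,4}; col 5 has {2,3,5}; box has {1,2,3} → only 6 remains.
row 2, column 6 = 5: row 2 has {1,2,3,4,6}; col 6 has {1,2,3,4,6}; box has {1,2,3,6} → only 5 remains.
row 3, column 5 = 4: row 3 has {1,2,3,5,6}; col 5 has {2,3,5,6}; box has {1,2,3,5,6} → only 4 remains.
row 6, column 5 = 1: row 6 has {2,3,4,5,6}; col 5 has {2,3,4,5,6}; box has {2,3,4,5,6} → only 1 remains.

523416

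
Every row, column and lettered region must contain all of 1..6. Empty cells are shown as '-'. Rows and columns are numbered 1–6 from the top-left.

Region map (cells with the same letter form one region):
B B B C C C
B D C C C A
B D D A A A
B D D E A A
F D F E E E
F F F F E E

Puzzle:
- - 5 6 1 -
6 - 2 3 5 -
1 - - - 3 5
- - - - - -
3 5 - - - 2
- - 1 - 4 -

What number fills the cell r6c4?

r1c6 = 4: row 1 has {1,5,6}; col 6 has {2,5}; region has {1,2,3,5,6} → only 4 remains.
r2c6 = 1: row 2 has {2,3,5,6}; col 6 has {2,4,5}; region has {3,5} → only 1 remains.
r4c6 = 6: row 4 has {}; col 6 has {1,2,4,5}; region has {1,3,5} → only 6 remains.
r5c4 = 1: row 5 has {2,3,5}; col 4 has {3,6}; region has {2,4} → only 1 remains.
r5c5 = 6: row 5 has {1,2,3,5}; col 5 has {1,3,4,5}; region has {1,2,4} → only 6 remains.
r6c6 = 3: row 6 has {1,4}; col 6 has {1,2,4,5,6}; region has {1,2,4,6} → only 3 remains.
r1c1 = 2: row 1 has {1,4,5,6}; col 1 has {1,3,6}; region has {1,5,6} → only 2 remains.
r1c2 = 3: row 1 has {1,2,4,5,6}; col 2 has {5}; region has {1,2,5,6} → only 3 remains.
r2c2 = 4: row 2 has {1,2,3,5,6}; col 2 has {3,5}; region has {5} → only 4 remains.
r3c3 = 6: row 3 has {1,3,5}; col 3 has {1,2,5}; region has {4,5} → only 6 remains.
r4c1 = 4: row 4 has {6}; col 1 has {1,2,3,6}; region has {1,2,3,5,6} → only 4 remains.
r4c3 = 3: row 4 has {4,6}; col 3 has {1,2,5,6}; region has {4,5,6} → only 3 remains.
r4c4 = 5: row 4 has {3,4,6}; col 4 has {1,3,6}; region has {1,2,3,4,6} → only 5 remains.
r4c5 = 2: row 4 has {3,4,5,6}; col 5 has {1,3,4,5,6}; region has {1,3,5,6} → only 2 remains.
r5c3 = 4: row 5 has {1,2,3,5,6}; col 3 has {1,2,3,5,6}; region has {1,3} → only 4 remains.
r6c1 = 5: row 6 has {1,3,4}; col 1 has {1,2,3,4,6}; region has {1,3,4} → only 5 remains.
r6c4 = 2: row 6 has {1,3,4,5}; col 4 has {1,3,5,6}; region has {1,3,4,5} → only 2 remains.

2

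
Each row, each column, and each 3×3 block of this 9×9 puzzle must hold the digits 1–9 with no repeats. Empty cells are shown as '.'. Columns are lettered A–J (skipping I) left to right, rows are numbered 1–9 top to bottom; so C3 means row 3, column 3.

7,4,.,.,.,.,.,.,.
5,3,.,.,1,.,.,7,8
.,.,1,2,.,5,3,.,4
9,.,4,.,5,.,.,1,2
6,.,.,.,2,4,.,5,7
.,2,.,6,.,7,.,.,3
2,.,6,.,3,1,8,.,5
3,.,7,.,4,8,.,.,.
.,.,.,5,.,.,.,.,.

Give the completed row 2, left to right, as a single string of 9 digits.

A3 = 8 (sole candidate).
F4 = 3 (sole candidate).
G4 = 6 (sole candidate).
G5 = 9 (sole candidate).
A6 = 1 (sole candidate).
G6 = 4 (sole candidate).
H6 = 8 (sole candidate).
B7 = 9 (sole candidate).
D7 = 7 (sole candidate).
H7 = 4 (sole candidate).
D8 = 9 (sole candidate).
A9 = 4 (sole candidate).
C9 = 8 (sole candidate).
E9 = 6 (sole candidate).
F9 = 2 (sole candidate).
D2 = 4: row 2 has {1,3,5,7,8}; col 4 has {2,5,6,7,9}; box has {1,2,5} → only 4 remains.
G2 = 2: row 2 has {1,3,4,5,7,8}; col 7 has {3,4,6,8,9}; box has {3,4,7,8} → only 2 remains.
B3 = 6 (sole candidate).
H3 = 9 (sole candidate).
D4 = 8 (sole candidate).
B5 = 8 (sole candidate).
C5 = 3 (sole candidate).
D5 = 1 (sole candidate).
C6 = 5 (sole candidate).
E6 = 9 (sole candidate).
G8 = 1 (sole candidate).
J8 = 6 (sole candidate).
B9 = 1 (sole candidate).
G9 = 7 (sole candidate).
H9 = 3 (sole candidate).
J9 = 9 (sole candidate).
D1 = 3 (sole candidate).
E1 = 8 (sole candidate).
G1 = 5 (sole candidate).
H1 = 6 (sole candidate).
J1 = 1 (sole candidate).
C2 = 9: row 2 has {1,2,3,4,5,7,8}; col 3 has {1,3,4,5,6,7,8}; box has {1,3,4,5,6,7,8} → only 9 remains.
F2 = 6: row 2 has {1,2,3,4,5,7,8,9}; col 6 has {1,2,3,4,5,7,8}; box has {1,2,3,4,5,8} → only 6 remains.

539416278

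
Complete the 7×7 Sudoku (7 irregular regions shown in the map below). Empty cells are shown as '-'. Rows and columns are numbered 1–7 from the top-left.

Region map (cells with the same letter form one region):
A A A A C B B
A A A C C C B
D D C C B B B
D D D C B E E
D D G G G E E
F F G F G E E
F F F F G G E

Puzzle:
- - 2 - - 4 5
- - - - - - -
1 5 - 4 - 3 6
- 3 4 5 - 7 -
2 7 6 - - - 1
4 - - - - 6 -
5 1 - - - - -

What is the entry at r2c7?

r1c2 = 6 (sole candidate).
r2c2 = 4 (sole candidate).
r3c3 = 7 (sole candidate).
r3c5 = 2 (sole candidate).
r4c1 = 6 (sole candidate).
r4c5 = 1 (sole candidate).
r4c7 = 2 (sole candidate).
r5c4 = 3 (sole candidate).
r5c6 = 5 (sole candidate).
r6c2 = 2 (sole candidate).
r6c4 = 7 (sole candidate).
r6c5 = 5 (sole candidate).
r6c7 = 3 (sole candidate).
r7c3 = 3 (sole candidate).
r7c4 = 6 (sole candidate).
r7c6 = 2 (sole candidate).
r7c7 = 4 (sole candidate).
r1c4 = 1 (sole candidate).
r1c5 = 3 (sole candidate).
r2c3 = 5 (sole candidate).
r2c4 = 2 (sole candidate).
r2c5 = 6 (sole candidate).
r2c6 = 1 (sole candidate).
r2c7 = 7: row 2 has {1,2,4,5,6}; col 7 has {1,2,3,4,5,6}; region has {1,2,3,4,5,6} → only 7 remains.

7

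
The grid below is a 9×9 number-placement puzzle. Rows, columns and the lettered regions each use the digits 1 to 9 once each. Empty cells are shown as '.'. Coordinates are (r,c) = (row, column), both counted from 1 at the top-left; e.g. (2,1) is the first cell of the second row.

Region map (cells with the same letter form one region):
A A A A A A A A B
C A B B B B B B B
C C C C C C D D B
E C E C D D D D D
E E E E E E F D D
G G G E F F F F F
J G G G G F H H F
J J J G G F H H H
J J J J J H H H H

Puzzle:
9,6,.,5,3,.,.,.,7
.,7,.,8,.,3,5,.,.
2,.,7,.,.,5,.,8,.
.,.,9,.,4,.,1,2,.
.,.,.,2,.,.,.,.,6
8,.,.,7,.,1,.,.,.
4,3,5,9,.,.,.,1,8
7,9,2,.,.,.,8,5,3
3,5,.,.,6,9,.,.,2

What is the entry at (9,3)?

8

(1,8) = 4: row 1 has {3,5,6,7,9}; col 8 has {1,2,5,8}; region has {3,5,6,7,9} → only 4 remains.
(4,2) = 8: row 4 has {1,2,4,9}; col 2 has {3,5,6,7,9}; region has {2,5,7} → only 8 remains.
(4,6) = 7: row 4 has {1,2,4,8,9}; col 6 has {1,3,5,9}; region has {1,2,4,6,8} → only 7 remains.
(4,9) = 5: row 4 has {1,2,4,7,8,9}; col 9 has {2,3,6,7,8}; region has {1,2,4,6,7,8} → only 5 remains.
(8,5) = 1: row 8 has {2,3,5,7,8,9}; col 5 has {3,4,6}; region has {3,5,8,9} → only 1 remains.
(9,4) = 1: row 9 has {2,3,5,6,9}; col 4 has {2,5,7,8,9}; region has {2,3,4,5,6,7,9} → only 1 remains.
(9,8) = 7: row 9 has {1,2,3,5,6,9}; col 8 has {1,2,4,5,8}; region has {1,2,3,5,8,9} → only 7 remains.
(1,7) = 2: row 1 has {3,4,5,6,7,9}; col 7 has {1,5,8}; region has {3,4,5,6,7,9} → only 2 remains.
(3,5) = 9: row 3 has {2,5,7,8}; col 5 has {1,3,4,6}; region has {2,5,7,8} → only 9 remains.
(3,7) = 3: row 3 has {2,5,7,8,9}; col 7 has {1,2,5,8}; region has {1,2,4,5,6,7,8} → only 3 remains.
(4,1) = 6: row 4 has {1,2,4,5,7,8,9}; col 1 has {2,3,4,7,8,9}; region has {2,7,9} → only 6 remains.
(4,4) = 3: row 4 has {1,2,4,5,6,7,8,9}; col 4 has {1,2,5,7,8,9}; region has {2,5,7,8,9} → only 3 remains.
(5,8) = 9: row 5 has {2,6}; col 8 has {1,2,4,5,7,8}; region has {1,2,3,4,5,6,7,8} → only 9 remains.
(7,7) = 6: row 7 has {1,3,4,5,8,9}; col 7 has {1,2,3,5,8}; region has {1,2,3,5,7,8,9} → only 6 remains.
(9,3) = 8: row 9 has {1,2,3,5,6,7,9}; col 3 has {2,5,7,9}; region has {1,2,3,4,5,6,7,9} → only 8 remains.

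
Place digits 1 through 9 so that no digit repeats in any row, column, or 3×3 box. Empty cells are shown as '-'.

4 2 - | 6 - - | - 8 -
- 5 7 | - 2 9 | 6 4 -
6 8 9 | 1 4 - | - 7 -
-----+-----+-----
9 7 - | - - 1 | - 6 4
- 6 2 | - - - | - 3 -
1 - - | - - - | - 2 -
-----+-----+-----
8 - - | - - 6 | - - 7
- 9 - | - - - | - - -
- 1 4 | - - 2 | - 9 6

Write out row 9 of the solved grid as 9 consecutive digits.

row 2, column 1 = 3 (sole candidate).
row 2, column 4 = 8 (sole candidate).
row 2, column 9 = 1 (sole candidate).
row 5, column 1 = 5 (sole candidate).
row 7, column 2 = 3 (sole candidate).
row 7, column 3 = 5 (sole candidate).
row 7, column 8 = 1 (sole candidate).
row 8, column 3 = 6 (sole candidate).
row 8, column 8 = 5 (sole candidate).
row 9, column 1 = 7: row 9 has {1,2,4,6,9}; col 1 has {1,3,4,5,6,8,9}; box has {1,3,4,5,6,8,9} → only 7 remains.
row 1, column 3 = 1 (sole candidate).
row 6, column 2 = 4 (sole candidate).
row 7, column 5 = 9 (sole candidate).
row 8, column 1 = 2 (sole candidate).
row 7, column 4 = 4 (sole candidate).
row 7, column 7 = 2 (sole candidate).
row 3, column 9 = 2 (hidden single in row 3).
row 4, column 4 = 2 (hidden single in row 4).
row 5, column 7 = 1 (hidden single in row 5).
row 5, column 6 = 4 (hidden single in row 5).
row 6, column 5 = 6 (hidden single in row 6).
row 8, column 5 = 1 (hidden single in row 8).
row 8, column 7 = 4 (hidden single in row 8).
row 6, column 7 = 7 (hidden single in column 7).
row 1, column 7 = 9 (hidden single in column 7).
Singles propagation stalls; row 9, column 7 is still open with candidates {3,8}.
  Try row 9, column 7 = 3: this forces row 3, column 7=5, row 4, column 7=8, row 5, column 9=9, row 6, column 9=5, row 8, column 9=8, row 9, column 4=5, row 9, column 5=8; then row 5 has no cell left for 8 — contradiction.
So row 9, column 7 = 8.
row 4, column 7 = 5 (sole candidate).
row 8, column 9 = 3 (sole candidate).
row 1, column 9 = 5 (sole candidate).
row 3, column 7 = 3 (sole candidate).
row 8, column 4 = 7 (sole candidate).
row 8, column 6 = 8 (sole candidate).
row 3, column 6 = 5 (sole candidate).
row 5, column 4 = 9 (sole candidate).
row 5, column 9 = 8 (sole candidate).
row 6, column 6 = 3 (sole candidate).
row 6, column 9 = 9 (sole candidate).
row 1, column 6 = 7 (sole candidate).
row 4, column 5 = 8 (sole candidate).
row 5, column 5 = 7 (sole candidate).
row 6, column 3 = 8 (sole candidate).
row 6, column 4 = 5 (sole candidate).
row 9, column 4 = 3: row 9 has {1,2,4,6,7,8,9}; col 4 has {1,2,4,5,6,7,8,9}; box has {1,2,4,6,7,8,9} → only 3 remains.
row 9, column 5 = 5: row 9 has {1,2,3,4,6,7,8,9}; col 5 has {1,2,4,6,7,8,9}; box has {1,2,3,4,6,7,8,9} → only 5 remains.

714352896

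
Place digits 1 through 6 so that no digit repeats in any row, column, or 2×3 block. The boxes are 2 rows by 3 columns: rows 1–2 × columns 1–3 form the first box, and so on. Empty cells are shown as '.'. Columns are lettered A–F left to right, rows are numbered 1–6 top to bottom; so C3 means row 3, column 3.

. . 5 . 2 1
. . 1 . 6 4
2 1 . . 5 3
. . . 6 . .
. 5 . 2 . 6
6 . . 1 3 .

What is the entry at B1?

6

D1 = 3: row 1 has {1,2,5}; col 4 has {1,2,6}; box has {1,2,4,6} → only 3 remains.
A2 = 3: row 2 has {1,4,6}; col 1 has {2,6}; box has {1,5} → only 3 remains.
B2 = 2: row 2 has {1,3,4,6}; col 2 has {1,5}; box has {1,3,5} → only 2 remains.
D2 = 5: row 2 has {1,2,3,4,6}; col 4 has {1,2,3,6}; box has {1,2,3,4,6} → only 5 remains.
D3 = 4: row 3 has {1,2,3,5}; col 4 has {1,2,3,5,6}; box has {3,5,6} → only 4 remains.
E4 = 1: row 4 has {6}; col 5 has {2,3,5,6}; box has {3,4,5,6} → only 1 remains.
F4 = 2: row 4 has {1,6}; col 6 has {1,3,4,6}; box has {1,3,4,5,6} → only 2 remains.
E5 = 4: row 5 has {2,5,6}; col 5 has {1,2,3,5,6}; box has {1,2,3,6} → only 4 remains.
B6 = 4: row 6 has {1,3,6}; col 2 has {1,2,5}; box has {5,6} → only 4 remains.
C6 = 2: row 6 has {1,3,4,6}; col 3 has {1,5}; box has {4,5,6} → only 2 remains.
F6 = 5: row 6 has {1,2,3,4,6}; col 6 has {1,2,3,4,6}; box has {1,2,3,4,6} → only 5 remains.
A1 = 4: row 1 has {1,2,3,5}; col 1 has {2,3,6}; box has {1,2,3,5} → only 4 remains.
B1 = 6: row 1 has {1,2,3,4,5}; col 2 has {1,2,4,5}; box has {1,2,3,4,5} → only 6 remains.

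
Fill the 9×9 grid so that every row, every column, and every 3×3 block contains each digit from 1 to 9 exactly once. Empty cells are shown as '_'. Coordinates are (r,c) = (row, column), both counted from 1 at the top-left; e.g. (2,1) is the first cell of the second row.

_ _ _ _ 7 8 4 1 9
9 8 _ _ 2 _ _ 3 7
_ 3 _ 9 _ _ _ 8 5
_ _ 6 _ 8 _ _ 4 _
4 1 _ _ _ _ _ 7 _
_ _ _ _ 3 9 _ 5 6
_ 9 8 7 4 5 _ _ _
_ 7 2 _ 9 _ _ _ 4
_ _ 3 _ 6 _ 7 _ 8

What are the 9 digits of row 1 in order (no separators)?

265378419

(1,3) = 5: row 1 has {1,4,7,8,9}; col 3 has {2,3,6,8}; box has {3,8,9} → only 5 remains.
(2,7) = 6: row 2 has {2,3,7,8,9}; col 7 has {4,7}; box has {1,3,4,5,7,8,9} → only 6 remains.
(3,5) = 1: row 3 has {3,5,8,9}; col 5 has {2,3,4,6,7,8,9}; box has {2,7,8,9} → only 1 remains.
(3,7) = 2: row 3 has {1,3,5,8,9}; col 7 has {4,6,7}; box has {1,3,4,5,6,7,8,9} → only 2 remains.
(5,3) = 9: row 5 has {1,4,7}; col 3 has {2,3,5,6,8}; box has {1,4,6} → only 9 remains.
(5,5) = 5: row 5 has {1,4,7,9}; col 5 has {1,2,3,4,6,7,8,9}; box has {3,8,9} → only 5 remains.
(6,2) = 2: row 6 has {3,5,6,9}; col 2 has {1,3,7,8,9}; box has {1,4,6,9} → only 2 remains.
(6,3) = 7: row 6 has {2,3,5,6,9}; col 3 has {2,3,5,6,8,9}; box has {1,2,4,6,9} → only 7 remains.
(8,8) = 6: row 8 has {2,4,7,9}; col 8 has {1,3,4,5,7,8}; box has {4,7,8} → only 6 remains.
(1,2) = 6: row 1 has {1,4,5,7,8,9}; col 2 has {1,2,3,7,8,9}; box has {3,5,8,9} → only 6 remains.
(1,4) = 3: row 1 has {1,4,5,6,7,8,9}; col 4 has {7,9}; box has {1,2,7,8,9} → only 3 remains.
(2,6) = 4: row 2 has {2,3,6,7,8,9}; col 6 has {5,8,9}; box has {1,2,3,7,8,9} → only 4 remains.
(3,1) = 7: row 3 has {1,2,3,5,8,9}; col 1 has {4,9}; box has {3,5,6,8,9} → only 7 remains.
(3,3) = 4: row 3 has {1,2,3,5,7,8,9}; col 3 has {2,3,5,6,7,8,9}; box has {3,5,6,7,8,9} → only 4 remains.
(3,6) = 6: row 3 has {1,2,3,4,5,7,8,9}; col 6 has {4,5,8,9}; box has {1,2,3,4,7,8,9} → only 6 remains.
(4,2) = 5: row 4 has {4,6,8}; col 2 has {1,2,3,6,7,8,9}; box has {1,2,4,6,7,9} → only 5 remains.
(5,6) = 2: row 5 has {1,4,5,7,9}; col 6 has {4,5,6,8,9}; box has {3,5,8,9} → only 2 remains.
(5,9) = 3: row 5 has {1,2,4,5,7,9}; col 9 has {4,5,6,7,8,9}; box has {4,5,6,7} → only 3 remains.
(6,1) = 8: row 6 has {2,3,5,6,7,9}; col 1 has {4,7,9}; box has {1,2,4,5,6,7,9} → only 8 remains.
(6,7) = 1: row 6 has {2,3,5,6,7,8,9}; col 7 has {2,4,6,7}; box has {3,4,5,6,7} → only 1 remains.
(7,7) = 3: row 7 has {4,5,7,8,9}; col 7 has {1,2,4,6,7}; box has {4,6,7,8} → only 3 remains.
(7,8) = 2: row 7 has {3,4,5,7,8,9}; col 8 has {1,3,4,5,6,7,8}; box has {3,4,6,7,8} → only 2 remains.
(7,9) = 1: row 7 has {2,3,4,5,7,8,9}; col 9 has {3,4,5,6,7,8,9}; box has {2,3,4,6,7,8} → only 1 remains.
(8,7) = 5: row 8 has {2,4,6,7,9}; col 7 has {1,2,3,4,6,7}; box has {1,2,3,4,6,7,8} → only 5 remains.
(9,2) = 4: row 9 has {3,6,7,8}; col 2 has {1,2,3,5,6,7,8,9}; box has {2,3,7,8,9} → only 4 remains.
(9,6) = 1: row 9 has {3,4,6,7,8}; col 6 has {2,4,5,6,8,9}; box has {4,5,6,7,9} → only 1 remains.
(9,8) = 9: row 9 has {1,3,4,6,7,8}; col 8 has {1,2,3,4,5,6,7,8}; box has {1,2,3,4,5,6,7,8} → only 9 remains.
(1,1) = 2: row 1 has {1,3,4,5,6,7,8,9}; col 1 has {4,7,8,9}; box has {3,4,5,6,7,8,9} → only 2 remains.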